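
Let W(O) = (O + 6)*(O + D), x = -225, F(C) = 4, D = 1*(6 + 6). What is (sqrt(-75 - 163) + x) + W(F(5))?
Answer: -65 + I*sqrt(238) ≈ -65.0 + 15.427*I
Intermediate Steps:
D = 12 (D = 1*12 = 12)
W(O) = (6 + O)*(12 + O) (W(O) = (O + 6)*(O + 12) = (6 + O)*(12 + O))
(sqrt(-75 - 163) + x) + W(F(5)) = (sqrt(-75 - 163) - 225) + (72 + 4**2 + 18*4) = (sqrt(-238) - 225) + (72 + 16 + 72) = (I*sqrt(238) - 225) + 160 = (-225 + I*sqrt(238)) + 160 = -65 + I*sqrt(238)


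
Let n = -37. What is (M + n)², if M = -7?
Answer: 1936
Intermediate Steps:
(M + n)² = (-7 - 37)² = (-44)² = 1936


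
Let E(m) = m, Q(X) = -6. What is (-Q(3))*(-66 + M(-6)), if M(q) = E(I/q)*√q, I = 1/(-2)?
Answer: -396 + I*√6/2 ≈ -396.0 + 1.2247*I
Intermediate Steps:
I = -½ ≈ -0.50000
M(q) = -1/(2*√q) (M(q) = (-1/(2*q))*√q = -1/(2*√q))
(-Q(3))*(-66 + M(-6)) = (-1*(-6))*(-66 - (-1)*I*√6/12) = 6*(-66 - (-1)*I*√6/12) = 6*(-66 + I*√6/12) = -396 + I*√6/2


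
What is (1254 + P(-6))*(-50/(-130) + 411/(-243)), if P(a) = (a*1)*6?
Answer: -558656/351 ≈ -1591.6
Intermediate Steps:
P(a) = 6*a (P(a) = a*6 = 6*a)
(1254 + P(-6))*(-50/(-130) + 411/(-243)) = (1254 + 6*(-6))*(-50/(-130) + 411/(-243)) = (1254 - 36)*(-50*(-1/130) + 411*(-1/243)) = 1218*(5/13 - 137/81) = 1218*(-1376/1053) = -558656/351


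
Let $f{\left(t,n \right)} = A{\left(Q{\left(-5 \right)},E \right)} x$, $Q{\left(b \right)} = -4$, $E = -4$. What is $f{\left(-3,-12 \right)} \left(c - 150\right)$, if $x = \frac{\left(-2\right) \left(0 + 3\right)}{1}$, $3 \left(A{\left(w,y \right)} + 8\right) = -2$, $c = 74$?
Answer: $-3952$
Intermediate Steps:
$A{\left(w,y \right)} = - \frac{26}{3}$ ($A{\left(w,y \right)} = -8 + \frac{1}{3} \left(-2\right) = -8 - \frac{2}{3} = - \frac{26}{3}$)
$x = -6$ ($x = \left(-2\right) 3 \cdot 1 = \left(-6\right) 1 = -6$)
$f{\left(t,n \right)} = 52$ ($f{\left(t,n \right)} = \left(- \frac{26}{3}\right) \left(-6\right) = 52$)
$f{\left(-3,-12 \right)} \left(c - 150\right) = 52 \left(74 - 150\right) = 52 \left(-76\right) = -3952$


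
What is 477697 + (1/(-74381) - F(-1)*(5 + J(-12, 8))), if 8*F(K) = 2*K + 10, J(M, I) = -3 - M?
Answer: 35530539222/74381 ≈ 4.7768e+5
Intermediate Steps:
F(K) = 5/4 + K/4 (F(K) = (2*K + 10)/8 = (10 + 2*K)/8 = 5/4 + K/4)
477697 + (1/(-74381) - F(-1)*(5 + J(-12, 8))) = 477697 + (1/(-74381) - (5/4 + (1/4)*(-1))*(5 + (-3 - 1*(-12)))) = 477697 + (-1/74381 - (5/4 - 1/4)*(5 + (-3 + 12))) = 477697 + (-1/74381 - (5 + 9)) = 477697 + (-1/74381 - 14) = 477697 - 1041335/74381 = 35530539222/74381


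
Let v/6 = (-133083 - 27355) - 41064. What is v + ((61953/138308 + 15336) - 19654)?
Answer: -167813183687/138308 ≈ -1.2133e+6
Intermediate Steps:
v = -1209012 (v = 6*((-133083 - 27355) - 41064) = 6*(-160438 - 41064) = 6*(-201502) = -1209012)
v + ((61953/138308 + 15336) - 19654) = -1209012 + ((61953/138308 + 15336) - 19654) = -1209012 + (2121153441/138308 - 19654) = -1209012 - 597151991/138308 = -167813183687/138308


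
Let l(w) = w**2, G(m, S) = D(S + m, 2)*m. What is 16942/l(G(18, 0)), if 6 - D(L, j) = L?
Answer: 8471/23328 ≈ 0.36313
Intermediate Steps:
D(L, j) = 6 - L
G(m, S) = m*(6 - S - m) (G(m, S) = (6 - (S + m))*m = (6 + (-S - m))*m = (6 - S - m)*m = m*(6 - S - m))
16942/l(G(18, 0)) = 16942/((18*(6 - 1*0 - 1*18))**2) = 16942/((18*(6 + 0 - 18))**2) = 16942/((18*(-12))**2) = 16942/((-216)**2) = 16942/46656 = 16942*(1/46656) = 8471/23328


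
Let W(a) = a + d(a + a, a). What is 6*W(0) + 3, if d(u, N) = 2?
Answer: 15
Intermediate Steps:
W(a) = 2 + a (W(a) = a + 2 = 2 + a)
6*W(0) + 3 = 6*(2 + 0) + 3 = 6*2 + 3 = 12 + 3 = 15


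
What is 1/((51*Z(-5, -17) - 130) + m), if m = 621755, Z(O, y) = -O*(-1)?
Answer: 1/621370 ≈ 1.6093e-6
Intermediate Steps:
Z(O, y) = O
1/((51*Z(-5, -17) - 130) + m) = 1/((51*(-5) - 130) + 621755) = 1/((-255 - 130) + 621755) = 1/(-385 + 621755) = 1/621370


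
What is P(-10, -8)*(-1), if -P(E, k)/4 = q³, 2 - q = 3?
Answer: -4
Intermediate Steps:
q = -1 (q = 2 - 1*3 = 2 - 3 = -1)
P(E, k) = 4 (P(E, k) = -4*(-1)³ = -4*(-1) = 4)
P(-10, -8)*(-1) = 4*(-1) = -4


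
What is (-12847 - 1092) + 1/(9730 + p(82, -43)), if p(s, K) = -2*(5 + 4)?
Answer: -135375567/9712 ≈ -13939.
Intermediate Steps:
p(s, K) = -18 (p(s, K) = -2*9 = -18)
(-12847 - 1092) + 1/(9730 + p(82, -43)) = (-12847 - 1092) + 1/(9730 - 18) = -13939 + 1/9712 = -135375567/9712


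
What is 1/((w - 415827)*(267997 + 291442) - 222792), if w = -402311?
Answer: -1/457698527374 ≈ -2.1848e-12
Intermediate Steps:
1/((w - 415827)*(267997 + 291442) - 222792) = 1/((-402311 - 415827)*(267997 + 291442) - 222792) = 1/(-818138*559439 - 222792) = 1/(-457698304582 - 222792) = 1/(-457698527374) = -1/457698527374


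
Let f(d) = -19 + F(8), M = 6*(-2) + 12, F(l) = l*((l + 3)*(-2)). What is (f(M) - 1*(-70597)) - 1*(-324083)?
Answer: 394485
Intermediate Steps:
F(l) = l*(-6 - 2*l) (F(l) = l*((3 + l)*(-2)) = l*(-6 - 2*l))
M = 0 (M = -12 + 12 = 0)
f(d) = -195 (f(d) = -19 - 2*8*(3 + 8) = -19 - 2*8*11 = -19 - 176 = -195)
(f(M) - 1*(-70597)) - 1*(-324083) = (-195 - 1*(-70597)) - 1*(-324083) = (-195 + 70597) + 324083 = 70402 + 324083 = 394485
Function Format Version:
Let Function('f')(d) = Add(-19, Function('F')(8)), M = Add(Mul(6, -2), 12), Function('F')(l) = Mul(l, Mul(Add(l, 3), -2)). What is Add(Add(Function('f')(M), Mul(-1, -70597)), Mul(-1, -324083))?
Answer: 394485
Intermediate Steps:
Function('F')(l) = Mul(l, Add(-6, Mul(-2, l))) (Function('F')(l) = Mul(l, Mul(Add(3, l), -2)) = Mul(l, Add(-6, Mul(-2, l))))
M = 0 (M = Add(-12, 12) = 0)
Function('f')(d) = -195 (Function('f')(d) = Add(-19, Mul(-2, 8, Add(3, 8))) = Add(-19, Mul(-2, 8, 11)) = Add(-19, -176) = -195)
Add(Add(Function('f')(M), Mul(-1, -70597)), Mul(-1, -324083)) = Add(Add(-195, Mul(-1, -70597)), Mul(-1, -324083)) = Add(Add(-195, 70597), 324083) = Add(70402, 324083) = 394485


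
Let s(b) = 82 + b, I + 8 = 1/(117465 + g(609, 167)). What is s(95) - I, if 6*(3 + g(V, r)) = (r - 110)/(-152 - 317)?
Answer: 20383176407/110179337 ≈ 185.00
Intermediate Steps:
g(V, r) = -4166/1407 - r/2814 (g(V, r) = -3 + ((r - 110)/(-152 - 317))/6 = -3 + ((-110 + r)/(-469))/6 = -3 + ((-110 + r)*(-1/469))/6 = -3 + (110/469 - r/469)/6 = -3 + (55/1407 - r/2814) = -4166/1407 - r/2814)
I = -881433758/110179337 (I = -8 + 1/(117465 + (-4166/1407 - 1/2814*167)) = -8 + 1/(117465 + (-4166/1407 - 167/2814)) = -8 + 1/(117465 - 2833/938) = -8 + 1/(110179337/938) = -8 + 938/110179337 = -881433758/110179337 ≈ -8.0000)
s(95) - I = (82 + 95) - 1*(-881433758/110179337) = 177 + 881433758/110179337 = 20383176407/110179337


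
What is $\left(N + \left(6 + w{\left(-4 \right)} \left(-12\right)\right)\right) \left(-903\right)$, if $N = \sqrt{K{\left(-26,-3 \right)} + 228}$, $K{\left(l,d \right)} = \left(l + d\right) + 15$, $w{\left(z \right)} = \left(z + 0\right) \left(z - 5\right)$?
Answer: $384678 - 903 \sqrt{214} \approx 3.7147 \cdot 10^{5}$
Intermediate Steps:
$w{\left(z \right)} = z \left(-5 + z\right)$
$K{\left(l,d \right)} = 15 + d + l$ ($K{\left(l,d \right)} = \left(d + l\right) + 15 = 15 + d + l$)
$N = \sqrt{214}$ ($N = \sqrt{\left(15 - 3 - 26\right) + 228} = \sqrt{-14 + 228} = \sqrt{214} \approx 14.629$)
$\left(N + \left(6 + w{\left(-4 \right)} \left(-12\right)\right)\right) \left(-903\right) = \left(\sqrt{214} + \left(6 + - 4 \left(-5 - 4\right) \left(-12\right)\right)\right) \left(-903\right) = \left(\sqrt{214} + \left(6 + \left(-4\right) \left(-9\right) \left(-12\right)\right)\right) \left(-903\right) = \left(\sqrt{214} + \left(6 + 36 \left(-12\right)\right)\right) \left(-903\right) = \left(\sqrt{214} + \left(6 - 432\right)\right) \left(-903\right) = \left(\sqrt{214} - 426\right) \left(-903\right) = \left(-426 + \sqrt{214}\right) \left(-903\right) = 384678 - 903 \sqrt{214}$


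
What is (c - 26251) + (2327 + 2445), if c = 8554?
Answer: -12925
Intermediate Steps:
(c - 26251) + (2327 + 2445) = (8554 - 26251) + (2327 + 2445) = -17697 + 4772 = -12925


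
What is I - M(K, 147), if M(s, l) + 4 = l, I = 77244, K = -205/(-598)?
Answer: 77101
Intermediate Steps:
K = 205/598 (K = -205*(-1/598) = 205/598 ≈ 0.34281)
M(s, l) = -4 + l
I - M(K, 147) = 77244 - (-4 + 147) = 77244 - 1*143 = 77244 - 143 = 77101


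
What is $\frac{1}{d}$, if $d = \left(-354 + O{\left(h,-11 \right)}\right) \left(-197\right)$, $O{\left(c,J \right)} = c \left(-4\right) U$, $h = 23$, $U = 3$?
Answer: $\frac{1}{124110} \approx 8.0574 \cdot 10^{-6}$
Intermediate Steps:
$O{\left(c,J \right)} = - 12 c$ ($O{\left(c,J \right)} = c \left(-4\right) 3 = - 4 c 3 = - 12 c$)
$d = 124110$ ($d = \left(-354 - 276\right) \left(-197\right) = \left(-630\right) \left(-197\right) = 124110$)
$\frac{1}{d} = \frac{1}{124110}$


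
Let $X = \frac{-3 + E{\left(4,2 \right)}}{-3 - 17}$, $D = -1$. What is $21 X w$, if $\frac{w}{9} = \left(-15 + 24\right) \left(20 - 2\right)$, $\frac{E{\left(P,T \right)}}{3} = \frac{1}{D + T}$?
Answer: $0$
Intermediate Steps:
$E{\left(P,T \right)} = \frac{3}{-1 + T}$
$w = 1458$ ($w = 9 \left(-15 + 24\right) \left(20 - 2\right) = 9 \cdot 9 \cdot 18 = 9 \cdot 162 = 1458$)
$X = 0$ ($X = \frac{-3 + \frac{3}{-1 + 2}}{-3 - 17} = \frac{-3 + \frac{3}{1}}{-20} = \left(-3 + 3 \cdot 1\right) \left(- \frac{1}{20}\right) = \left(-3 + 3\right) \left(- \frac{1}{20}\right) = 0 \left(- \frac{1}{20}\right) = 0$)
$21 X w = 21 \cdot 0 \cdot 1458 = 0 \cdot 1458 = 0$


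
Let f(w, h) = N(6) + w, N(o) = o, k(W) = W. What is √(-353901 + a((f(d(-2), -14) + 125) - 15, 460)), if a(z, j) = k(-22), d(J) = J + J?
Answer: I*√353923 ≈ 594.91*I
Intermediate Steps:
d(J) = 2*J
f(w, h) = 6 + w
a(z, j) = -22
√(-353901 + a((f(d(-2), -14) + 125) - 15, 460)) = √(-353901 - 22) = √(-353923) = I*√353923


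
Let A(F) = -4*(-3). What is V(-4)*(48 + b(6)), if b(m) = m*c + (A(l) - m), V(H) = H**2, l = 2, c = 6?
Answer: 1440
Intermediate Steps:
A(F) = 12
b(m) = 12 + 5*m (b(m) = m*6 + (12 - m) = 6*m + (12 - m) = 12 + 5*m)
V(-4)*(48 + b(6)) = (-4)**2*(48 + (12 + 5*6)) = 16*(48 + (12 + 30)) = 16*(48 + 42) = 16*90 = 1440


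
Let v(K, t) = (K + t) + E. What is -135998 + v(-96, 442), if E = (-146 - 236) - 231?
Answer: -136265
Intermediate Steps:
E = -613 (E = -382 - 231 = -613)
v(K, t) = -613 + K + t (v(K, t) = (K + t) - 613 = -613 + K + t)
-135998 + v(-96, 442) = -135998 + (-613 - 96 + 442) = -135998 - 267 = -136265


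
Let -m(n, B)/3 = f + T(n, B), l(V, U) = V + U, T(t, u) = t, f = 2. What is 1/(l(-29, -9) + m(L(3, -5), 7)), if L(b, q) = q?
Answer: -1/29 ≈ -0.034483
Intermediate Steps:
l(V, U) = U + V
m(n, B) = -6 - 3*n (m(n, B) = -3*(2 + n) = -6 - 3*n)
1/(l(-29, -9) + m(L(3, -5), 7)) = 1/((-9 - 29) + (-6 - 3*(-5))) = 1/(-38 + (-6 + 15)) = 1/(-38 + 9) = 1/(-29) = -1/29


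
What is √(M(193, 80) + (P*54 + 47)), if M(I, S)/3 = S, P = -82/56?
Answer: √40754/14 ≈ 14.420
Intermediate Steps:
P = -41/28 (P = -82*1/56 = -41/28 ≈ -1.4643)
M(I, S) = 3*S
√(M(193, 80) + (P*54 + 47)) = √(3*80 + (-41/28*54 + 47)) = √(240 + (-1107/14 + 47)) = √(240 - 449/14) = √(2911/14) = √40754/14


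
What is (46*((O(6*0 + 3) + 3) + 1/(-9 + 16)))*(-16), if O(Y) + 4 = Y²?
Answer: -41952/7 ≈ -5993.1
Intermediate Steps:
O(Y) = -4 + Y²
(46*((O(6*0 + 3) + 3) + 1/(-9 + 16)))*(-16) = (46*(((-4 + (6*0 + 3)²) + 3) + 1/(-9 + 16)))*(-16) = (46*(((-4 + (0 + 3)²) + 3) + 1/7))*(-16) = (46*(((-4 + 3²) + 3) + ⅐))*(-16) = (46*(((-4 + 9) + 3) + ⅐))*(-16) = (46*((5 + 3) + ⅐))*(-16) = (46*(8 + ⅐))*(-16) = (46*(57/7))*(-16) = (2622/7)*(-16) = -41952/7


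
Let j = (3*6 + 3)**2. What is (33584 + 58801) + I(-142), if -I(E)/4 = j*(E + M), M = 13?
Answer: 319941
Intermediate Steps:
j = 441 (j = (18 + 3)**2 = 21**2 = 441)
I(E) = -22932 - 1764*E (I(E) = -1764*(E + 13) = -1764*(13 + E) = -4*(5733 + 441*E) = -22932 - 1764*E)
(33584 + 58801) + I(-142) = (33584 + 58801) + (-22932 - 1764*(-142)) = 92385 + (-22932 + 250488) = 92385 + 227556 = 319941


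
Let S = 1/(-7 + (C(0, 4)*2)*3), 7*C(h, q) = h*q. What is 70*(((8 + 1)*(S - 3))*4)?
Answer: -7920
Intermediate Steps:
C(h, q) = h*q/7 (C(h, q) = (h*q)/7 = h*q/7)
S = -1/7 (S = 1/(-7 + (((1/7)*0*4)*2)*3) = 1/(-7 + (0*2)*3) = 1/(-7 + 0*3) = 1/(-7 + 0) = 1/(-7) = -1/7 ≈ -0.14286)
70*(((8 + 1)*(S - 3))*4) = 70*(((8 + 1)*(-1/7 - 3))*4) = 70*((9*(-22/7))*4) = 70*(-198/7*4) = 70*(-792/7) = -7920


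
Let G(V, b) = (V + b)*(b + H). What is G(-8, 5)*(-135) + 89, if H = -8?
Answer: -1126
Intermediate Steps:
G(V, b) = (-8 + b)*(V + b) (G(V, b) = (V + b)*(b - 8) = (V + b)*(-8 + b) = (-8 + b)*(V + b))
G(-8, 5)*(-135) + 89 = (5² - 8*(-8) - 8*5 - 8*5)*(-135) + 89 = (25 + 64 - 40 - 40)*(-135) + 89 = 9*(-135) + 89 = -1215 + 89 = -1126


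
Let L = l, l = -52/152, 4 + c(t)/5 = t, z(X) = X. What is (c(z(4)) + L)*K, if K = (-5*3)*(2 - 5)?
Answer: -585/38 ≈ -15.395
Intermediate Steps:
K = 45 (K = -15*(-3) = 45)
c(t) = -20 + 5*t
l = -13/38 (l = -52*1/152 = -13/38 ≈ -0.34211)
L = -13/38 ≈ -0.34211
(c(z(4)) + L)*K = ((-20 + 5*4) - 13/38)*45 = ((-20 + 20) - 13/38)*45 = (0 - 13/38)*45 = -13/38*45 = -585/38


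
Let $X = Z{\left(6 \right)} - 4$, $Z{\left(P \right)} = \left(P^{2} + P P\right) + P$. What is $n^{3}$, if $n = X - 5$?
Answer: $328509$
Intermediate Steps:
$Z{\left(P \right)} = P + 2 P^{2}$ ($Z{\left(P \right)} = \left(P^{2} + P^{2}\right) + P = 2 P^{2} + P = P + 2 P^{2}$)
$X = 74$ ($X = 6 \left(1 + 2 \cdot 6\right) - 4 = 6 \left(1 + 12\right) - 4 = 6 \cdot 13 - 4 = 78 - 4 = 74$)
$n = 69$ ($n = 74 - 5 = 69$)
$n^{3} = 69^{3} = 328509$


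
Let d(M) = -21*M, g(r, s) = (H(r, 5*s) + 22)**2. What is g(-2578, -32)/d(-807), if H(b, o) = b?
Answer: 725904/1883 ≈ 385.50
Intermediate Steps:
g(r, s) = (22 + r)**2 (g(r, s) = (r + 22)**2 = (22 + r)**2)
g(-2578, -32)/d(-807) = (22 - 2578)**2/((-21*(-807))) = (-2556)**2/16947 = 6533136*(1/16947) = 725904/1883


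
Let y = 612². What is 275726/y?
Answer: 137863/187272 ≈ 0.73616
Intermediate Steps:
y = 374544
275726/y = 275726/374544 = 275726*(1/374544) = 137863/187272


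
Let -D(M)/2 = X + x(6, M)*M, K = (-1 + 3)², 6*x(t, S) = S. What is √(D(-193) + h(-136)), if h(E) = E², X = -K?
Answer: √54789/3 ≈ 78.023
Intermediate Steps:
x(t, S) = S/6
K = 4 (K = 2² = 4)
X = -4 (X = -1*4 = -4)
D(M) = 8 - M²/3 (D(M) = -2*(-4 + (M/6)*M) = -2*(-4 + M²/6) = 8 - M²/3)
√(D(-193) + h(-136)) = √((8 - ⅓*(-193)²) + (-136)²) = √((8 - ⅓*37249) + 18496) = √((8 - 37249/3) + 18496) = √(-37225/3 + 18496) = √(18263/3) = √54789/3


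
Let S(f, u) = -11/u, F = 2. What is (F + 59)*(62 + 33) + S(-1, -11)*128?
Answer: 5923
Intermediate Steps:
(F + 59)*(62 + 33) + S(-1, -11)*128 = (2 + 59)*(62 + 33) - 11/(-11)*128 = 61*95 - 11*(-1/11)*128 = 5795 + 1*128 = 5795 + 128 = 5923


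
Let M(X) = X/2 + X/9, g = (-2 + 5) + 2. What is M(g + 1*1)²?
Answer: 121/9 ≈ 13.444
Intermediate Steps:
g = 5 (g = 3 + 2 = 5)
M(X) = 11*X/18 (M(X) = X*(½) + X*(⅑) = X/2 + X/9 = 11*X/18)
M(g + 1*1)² = (11*(5 + 1*1)/18)² = (11*(5 + 1)/18)² = ((11/18)*6)² = (11/3)² = 121/9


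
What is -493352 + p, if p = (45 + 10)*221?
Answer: -481197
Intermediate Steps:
p = 12155 (p = 55*221 = 12155)
-493352 + p = -493352 + 12155 = -481197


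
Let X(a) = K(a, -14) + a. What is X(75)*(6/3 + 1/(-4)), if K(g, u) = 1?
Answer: 133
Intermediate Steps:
X(a) = 1 + a
X(75)*(6/3 + 1/(-4)) = (1 + 75)*(6/3 + 1/(-4)) = 76*(6*(⅓) + 1*(-¼)) = 76*(2 - ¼) = 76*(7/4) = 133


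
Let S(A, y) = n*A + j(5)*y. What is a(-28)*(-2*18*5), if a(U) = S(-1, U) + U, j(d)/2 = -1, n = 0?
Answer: -5040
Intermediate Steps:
j(d) = -2 (j(d) = 2*(-1) = -2)
S(A, y) = -2*y (S(A, y) = 0*A - 2*y = 0 - 2*y = -2*y)
a(U) = -U (a(U) = -2*U + U = -U)
a(-28)*(-2*18*5) = (-1*(-28))*(-2*18*5) = 28*(-36*5) = 28*(-180) = -5040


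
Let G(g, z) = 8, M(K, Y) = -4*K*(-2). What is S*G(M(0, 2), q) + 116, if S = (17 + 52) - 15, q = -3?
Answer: 548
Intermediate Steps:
M(K, Y) = 8*K
S = 54 (S = 69 - 15 = 54)
S*G(M(0, 2), q) + 116 = 54*8 + 116 = 432 + 116 = 548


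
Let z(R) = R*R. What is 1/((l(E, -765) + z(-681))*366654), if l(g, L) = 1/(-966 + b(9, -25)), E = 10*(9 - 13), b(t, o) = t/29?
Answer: 9335/1587321769309168 ≈ 5.8810e-12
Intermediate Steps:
z(R) = R²
b(t, o) = t/29 (b(t, o) = t*(1/29) = t/29)
E = -40 (E = 10*(-4) = -40)
l(g, L) = -29/28005 (l(g, L) = 1/(-966 + (1/29)*9) = 1/(-966 + 9/29) = 1/(-28005/29) = -29/28005)
1/((l(E, -765) + z(-681))*366654) = 1/(-29/28005 + (-681)²*366654) = (1/366654)/(-29/28005 + 463761) = (1/366654)/(12987626776/28005) = (28005/12987626776)*(1/366654) = 9335/1587321769309168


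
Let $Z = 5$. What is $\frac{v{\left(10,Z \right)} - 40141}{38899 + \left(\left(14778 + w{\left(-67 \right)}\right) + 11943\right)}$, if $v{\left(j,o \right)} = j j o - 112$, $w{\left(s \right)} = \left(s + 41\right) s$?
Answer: $- \frac{13251}{22454} \approx -0.59014$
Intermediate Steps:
$w{\left(s \right)} = s \left(41 + s\right)$ ($w{\left(s \right)} = \left(41 + s\right) s = s \left(41 + s\right)$)
$v{\left(j,o \right)} = -112 + o j^{2}$ ($v{\left(j,o \right)} = j^{2} o - 112 = o j^{2} - 112 = -112 + o j^{2}$)
$\frac{v{\left(10,Z \right)} - 40141}{38899 + \left(\left(14778 + w{\left(-67 \right)}\right) + 11943\right)} = \frac{\left(-112 + 5 \cdot 10^{2}\right) - 40141}{38899 + \left(\left(14778 - 67 \left(41 - 67\right)\right) + 11943\right)} = \frac{\left(-112 + 5 \cdot 100\right) - 40141}{38899 + \left(\left(14778 - -1742\right) + 11943\right)} = \frac{\left(-112 + 500\right) - 40141}{38899 + \left(\left(14778 + 1742\right) + 11943\right)} = \frac{388 - 40141}{38899 + \left(16520 + 11943\right)} = - \frac{39753}{38899 + 28463} = - \frac{39753}{67362} = \left(-39753\right) \frac{1}{67362} = - \frac{13251}{22454}$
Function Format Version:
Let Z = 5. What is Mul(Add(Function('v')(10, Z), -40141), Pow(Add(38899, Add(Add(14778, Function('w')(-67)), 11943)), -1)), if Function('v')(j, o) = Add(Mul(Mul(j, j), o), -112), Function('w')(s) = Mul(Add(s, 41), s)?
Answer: Rational(-13251, 22454) ≈ -0.59014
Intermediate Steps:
Function('w')(s) = Mul(s, Add(41, s)) (Function('w')(s) = Mul(Add(41, s), s) = Mul(s, Add(41, s)))
Function('v')(j, o) = Add(-112, Mul(o, Pow(j, 2))) (Function('v')(j, o) = Add(Mul(Pow(j, 2), o), -112) = Add(Mul(o, Pow(j, 2)), -112) = Add(-112, Mul(o, Pow(j, 2))))
Mul(Add(Function('v')(10, Z), -40141), Pow(Add(38899, Add(Add(14778, Function('w')(-67)), 11943)), -1)) = Mul(Add(Add(-112, Mul(5, Pow(10, 2))), -40141), Pow(Add(38899, Add(Add(14778, Mul(-67, Add(41, -67))), 11943)), -1)) = Mul(Add(Add(-112, Mul(5, 100)), -40141), Pow(Add(38899, Add(Add(14778, Mul(-67, -26)), 11943)), -1)) = Mul(Add(Add(-112, 500), -40141), Pow(Add(38899, Add(Add(14778, 1742), 11943)), -1)) = Mul(Add(388, -40141), Pow(Add(38899, Add(16520, 11943)), -1)) = Mul(-39753, Pow(Add(38899, 28463), -1)) = Mul(-39753, Pow(67362, -1)) = Mul(-39753, Rational(1, 67362)) = Rational(-13251, 22454)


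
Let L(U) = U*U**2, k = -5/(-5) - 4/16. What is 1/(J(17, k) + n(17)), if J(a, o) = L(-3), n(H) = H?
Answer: -1/10 ≈ -0.10000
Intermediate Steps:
k = 3/4 (k = -5*(-1/5) - 4*1/16 = 1 - 1/4 = 3/4 ≈ 0.75000)
L(U) = U**3
J(a, o) = -27 (J(a, o) = (-3)**3 = -27)
1/(J(17, k) + n(17)) = 1/(-27 + 17) = 1/(-10) = -1/10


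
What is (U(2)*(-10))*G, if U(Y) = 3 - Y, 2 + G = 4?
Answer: -20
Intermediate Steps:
G = 2 (G = -2 + 4 = 2)
(U(2)*(-10))*G = ((3 - 1*2)*(-10))*2 = ((3 - 2)*(-10))*2 = (1*(-10))*2 = -10*2 = -20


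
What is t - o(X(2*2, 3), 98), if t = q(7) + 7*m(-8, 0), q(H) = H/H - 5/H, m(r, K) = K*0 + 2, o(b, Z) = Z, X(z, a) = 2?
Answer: -586/7 ≈ -83.714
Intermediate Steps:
m(r, K) = 2 (m(r, K) = 0 + 2 = 2)
q(H) = 1 - 5/H
t = 100/7 (t = (-5 + 7)/7 + 7*2 = (⅐)*2 + 14 = 2/7 + 14 = 100/7 ≈ 14.286)
t - o(X(2*2, 3), 98) = 100/7 - 1*98 = 100/7 - 98 = -586/7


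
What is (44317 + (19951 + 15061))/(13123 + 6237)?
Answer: 79329/19360 ≈ 4.0976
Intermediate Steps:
(44317 + (19951 + 15061))/(13123 + 6237) = (44317 + 35012)/19360 = 79329*(1/19360) = 79329/19360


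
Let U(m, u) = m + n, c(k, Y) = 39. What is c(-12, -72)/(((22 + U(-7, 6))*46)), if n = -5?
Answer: 39/460 ≈ 0.084783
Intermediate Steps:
U(m, u) = -5 + m (U(m, u) = m - 5 = -5 + m)
c(-12, -72)/(((22 + U(-7, 6))*46)) = 39/(((22 + (-5 - 7))*46)) = 39/(((22 - 12)*46)) = 39/((10*46)) = 39/460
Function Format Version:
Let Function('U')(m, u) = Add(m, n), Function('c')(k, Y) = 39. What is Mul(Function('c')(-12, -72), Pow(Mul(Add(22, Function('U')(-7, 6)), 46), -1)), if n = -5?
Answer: Rational(39, 460) ≈ 0.084783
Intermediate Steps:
Function('U')(m, u) = Add(-5, m) (Function('U')(m, u) = Add(m, -5) = Add(-5, m))
Mul(Function('c')(-12, -72), Pow(Mul(Add(22, Function('U')(-7, 6)), 46), -1)) = Mul(39, Pow(Mul(Add(22, Add(-5, -7)), 46), -1)) = Mul(39, Pow(Mul(Add(22, -12), 46), -1)) = Mul(39, Pow(Mul(10, 46), -1)) = Mul(39, Pow(460, -1)) = Mul(39, Rational(1, 460)) = Rational(39, 460)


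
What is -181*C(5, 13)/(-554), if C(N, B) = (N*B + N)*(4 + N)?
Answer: 57015/277 ≈ 205.83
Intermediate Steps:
C(N, B) = (4 + N)*(N + B*N) (C(N, B) = (B*N + N)*(4 + N) = (N + B*N)*(4 + N) = (4 + N)*(N + B*N))
-181*C(5, 13)/(-554) = -905*(4 + 5 + 4*13 + 13*5)/(-554) = -905*(4 + 5 + 52 + 65)*(-1/554) = -905*126*(-1/554) = -181*630*(-1/554) = -114030*(-1/554) = 57015/277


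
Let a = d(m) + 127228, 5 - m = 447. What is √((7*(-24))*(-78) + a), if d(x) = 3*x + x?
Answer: 6*√3849 ≈ 372.24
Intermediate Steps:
m = -442 (m = 5 - 1*447 = 5 - 447 = -442)
d(x) = 4*x
a = 125460 (a = 4*(-442) + 127228 = -1768 + 127228 = 125460)
√((7*(-24))*(-78) + a) = √((7*(-24))*(-78) + 125460) = √(-168*(-78) + 125460) = √(13104 + 125460) = √138564 = 6*√3849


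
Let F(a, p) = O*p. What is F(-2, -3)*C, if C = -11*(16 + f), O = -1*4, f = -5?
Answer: -1452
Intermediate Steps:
O = -4
F(a, p) = -4*p
C = -121 (C = -11*(16 - 5) = -11*11 = -121)
F(-2, -3)*C = -4*(-3)*(-121) = 12*(-121) = -1452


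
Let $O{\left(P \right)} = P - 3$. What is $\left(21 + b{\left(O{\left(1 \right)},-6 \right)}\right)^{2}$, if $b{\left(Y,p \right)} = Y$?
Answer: $361$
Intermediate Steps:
$O{\left(P \right)} = -3 + P$ ($O{\left(P \right)} = P - 3 = -3 + P$)
$\left(21 + b{\left(O{\left(1 \right)},-6 \right)}\right)^{2} = \left(21 + \left(-3 + 1\right)\right)^{2} = \left(21 - 2\right)^{2} = 19^{2} = 361$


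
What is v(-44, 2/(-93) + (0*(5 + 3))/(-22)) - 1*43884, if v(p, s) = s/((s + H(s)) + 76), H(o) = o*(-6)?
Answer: -155305477/3539 ≈ -43884.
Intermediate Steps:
H(o) = -6*o
v(p, s) = s/(76 - 5*s) (v(p, s) = s/((s - 6*s) + 76) = s/(-5*s + 76) = s/(76 - 5*s))
v(-44, 2/(-93) + (0*(5 + 3))/(-22)) - 1*43884 = (2/(-93) + (0*(5 + 3))/(-22))/(76 - 5*(2/(-93) + (0*(5 + 3))/(-22))) - 1*43884 = (2*(-1/93) + (0*8)*(-1/22))/(76 - 5*(2*(-1/93) + (0*8)*(-1/22))) - 43884 = (-2/93 + 0*(-1/22))/(76 - 5*(-2/93 + 0*(-1/22))) - 43884 = (-2/93 + 0)/(76 - 5*(-2/93 + 0)) - 43884 = -2/(93*(76 - 5*(-2/93))) - 43884 = -2/(93*(76 + 10/93)) - 43884 = -2/(93*7078/93) - 43884 = -2/93*93/7078 - 43884 = -1/3539 - 43884 = -155305477/3539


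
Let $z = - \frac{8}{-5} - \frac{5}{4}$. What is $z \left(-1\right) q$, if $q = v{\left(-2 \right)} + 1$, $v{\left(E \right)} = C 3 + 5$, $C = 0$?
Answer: $- \frac{21}{10} \approx -2.1$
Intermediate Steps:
$v{\left(E \right)} = 5$ ($v{\left(E \right)} = 0 \cdot 3 + 5 = 0 + 5 = 5$)
$q = 6$ ($q = 5 + 1 = 6$)
$z = \frac{7}{20}$ ($z = \left(-8\right) \left(- \frac{1}{5}\right) - \frac{5}{4} = \frac{8}{5} - \frac{5}{4} = \frac{7}{20} \approx 0.35$)
$z \left(-1\right) q = \frac{7}{20} \left(-1\right) 6 = \left(- \frac{7}{20}\right) 6 = - \frac{21}{10}$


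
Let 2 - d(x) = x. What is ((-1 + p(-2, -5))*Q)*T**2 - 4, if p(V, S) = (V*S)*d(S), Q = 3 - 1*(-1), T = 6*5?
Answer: 248396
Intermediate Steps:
T = 30
d(x) = 2 - x
Q = 4 (Q = 3 + 1 = 4)
p(V, S) = S*V*(2 - S) (p(V, S) = (V*S)*(2 - S) = (S*V)*(2 - S) = S*V*(2 - S))
((-1 + p(-2, -5))*Q)*T**2 - 4 = ((-1 - 5*(-2)*(2 - 1*(-5)))*4)*30**2 - 4 = ((-1 - 5*(-2)*(2 + 5))*4)*900 - 4 = ((-1 - 5*(-2)*7)*4)*900 - 4 = ((-1 + 70)*4)*900 - 4 = (69*4)*900 - 4 = 276*900 - 4 = 248400 - 4 = 248396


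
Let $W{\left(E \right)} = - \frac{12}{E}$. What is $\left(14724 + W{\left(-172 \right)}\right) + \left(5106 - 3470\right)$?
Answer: $\frac{703483}{43} \approx 16360.0$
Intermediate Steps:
$\left(14724 + W{\left(-172 \right)}\right) + \left(5106 - 3470\right) = \left(14724 - \frac{12}{-172}\right) + \left(5106 - 3470\right) = \left(14724 - - \frac{3}{43}\right) + 1636 = \left(14724 + \frac{3}{43}\right) + 1636 = \frac{633135}{43} + 1636 = \frac{703483}{43}$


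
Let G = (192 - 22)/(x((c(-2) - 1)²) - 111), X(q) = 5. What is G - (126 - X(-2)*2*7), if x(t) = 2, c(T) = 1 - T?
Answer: -6274/109 ≈ -57.560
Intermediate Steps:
G = -170/109 (G = (192 - 22)/(2 - 111) = 170/(-109) = 170*(-1/109) = -170/109 ≈ -1.5596)
G - (126 - X(-2)*2*7) = -170/109 - (126 - 5*2*7) = -170/109 - (126 - 10*7) = -170/109 - (126 - 1*70) = -170/109 - (126 - 70) = -170/109 - 1*56 = -170/109 - 56 = -6274/109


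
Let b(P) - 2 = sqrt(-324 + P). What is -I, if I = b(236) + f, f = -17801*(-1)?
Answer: -17803 - 2*I*sqrt(22) ≈ -17803.0 - 9.3808*I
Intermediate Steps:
b(P) = 2 + sqrt(-324 + P)
f = 17801
I = 17803 + 2*I*sqrt(22) (I = (2 + sqrt(-324 + 236)) + 17801 = (2 + sqrt(-88)) + 17801 = (2 + 2*I*sqrt(22)) + 17801 = 17803 + 2*I*sqrt(22) ≈ 17803.0 + 9.3808*I)
-I = -(17803 + 2*I*sqrt(22)) = -17803 - 2*I*sqrt(22)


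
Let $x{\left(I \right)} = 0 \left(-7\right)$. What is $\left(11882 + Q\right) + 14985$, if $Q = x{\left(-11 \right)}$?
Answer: $26867$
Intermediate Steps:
$x{\left(I \right)} = 0$
$Q = 0$
$\left(11882 + Q\right) + 14985 = \left(11882 + 0\right) + 14985 = 11882 + 14985 = 26867$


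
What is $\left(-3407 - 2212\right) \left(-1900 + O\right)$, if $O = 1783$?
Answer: $657423$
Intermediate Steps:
$\left(-3407 - 2212\right) \left(-1900 + O\right) = \left(-3407 - 2212\right) \left(-1900 + 1783\right) = \left(-5619\right) \left(-117\right) = 657423$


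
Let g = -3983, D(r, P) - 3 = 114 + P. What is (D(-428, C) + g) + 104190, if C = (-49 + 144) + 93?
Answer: 100512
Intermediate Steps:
C = 188 (C = 95 + 93 = 188)
D(r, P) = 117 + P (D(r, P) = 3 + (114 + P) = 117 + P)
(D(-428, C) + g) + 104190 = ((117 + 188) - 3983) + 104190 = (305 - 3983) + 104190 = -3678 + 104190 = 100512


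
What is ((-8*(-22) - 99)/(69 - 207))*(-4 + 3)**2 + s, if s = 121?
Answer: 16621/138 ≈ 120.44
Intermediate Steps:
((-8*(-22) - 99)/(69 - 207))*(-4 + 3)**2 + s = ((-8*(-22) - 99)/(69 - 207))*(-4 + 3)**2 + 121 = ((176 - 99)/(-138))*(-1)**2 + 121 = (77*(-1/138))*1 + 121 = -77/138*1 + 121 = -77/138 + 121 = 16621/138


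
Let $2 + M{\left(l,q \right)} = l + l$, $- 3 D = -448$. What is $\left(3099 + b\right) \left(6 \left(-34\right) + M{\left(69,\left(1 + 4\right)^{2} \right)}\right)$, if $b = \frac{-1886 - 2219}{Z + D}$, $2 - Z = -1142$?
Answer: $- \frac{40840137}{194} \approx -2.1052 \cdot 10^{5}$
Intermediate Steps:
$D = \frac{448}{3}$ ($D = \left(- \frac{1}{3}\right) \left(-448\right) = \frac{448}{3} \approx 149.33$)
$Z = 1144$ ($Z = 2 - -1142 = 2 + 1142 = 1144$)
$b = - \frac{2463}{776}$ ($b = \frac{-1886 - 2219}{1144 + \frac{448}{3}} = - \frac{4105}{\frac{3880}{3}} = \left(-4105\right) \frac{3}{3880} = - \frac{2463}{776} \approx -3.174$)
$M{\left(l,q \right)} = -2 + 2 l$ ($M{\left(l,q \right)} = -2 + \left(l + l\right) = -2 + 2 l$)
$\left(3099 + b\right) \left(6 \left(-34\right) + M{\left(69,\left(1 + 4\right)^{2} \right)}\right) = \left(3099 - \frac{2463}{776}\right) \left(6 \left(-34\right) + \left(-2 + 2 \cdot 69\right)\right) = \frac{2402361 \left(-204 + \left(-2 + 138\right)\right)}{776} = \frac{2402361 \left(-204 + 136\right)}{776} = \frac{2402361}{776} \left(-68\right) = - \frac{40840137}{194}$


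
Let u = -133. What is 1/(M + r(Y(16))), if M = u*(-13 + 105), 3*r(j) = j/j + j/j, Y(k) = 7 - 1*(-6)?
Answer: -3/36706 ≈ -8.1731e-5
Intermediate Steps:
Y(k) = 13 (Y(k) = 7 + 6 = 13)
r(j) = ⅔ (r(j) = (j/j + j/j)/3 = (1 + 1)/3 = (⅓)*2 = ⅔)
M = -12236 (M = -133*(-13 + 105) = -133*92 = -12236)
1/(M + r(Y(16))) = 1/(-12236 + ⅔) = 1/(-36706/3) = -3/36706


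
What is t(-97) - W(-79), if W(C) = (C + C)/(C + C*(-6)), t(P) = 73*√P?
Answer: ⅖ + 73*I*√97 ≈ 0.4 + 718.97*I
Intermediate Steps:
W(C) = -⅖ (W(C) = (2*C)/(C - 6*C) = (2*C)/((-5*C)) = (2*C)*(-1/(5*C)) = -⅖)
t(-97) - W(-79) = 73*√(-97) - 1*(-⅖) = 73*(I*√97) + ⅖ = 73*I*√97 + ⅖ = ⅖ + 73*I*√97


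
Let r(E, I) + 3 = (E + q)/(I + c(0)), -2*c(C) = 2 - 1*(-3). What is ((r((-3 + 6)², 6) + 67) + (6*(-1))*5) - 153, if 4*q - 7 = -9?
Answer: -816/7 ≈ -116.57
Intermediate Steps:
q = -½ (q = 7/4 + (¼)*(-9) = 7/4 - 9/4 = -½ ≈ -0.50000)
c(C) = -5/2 (c(C) = -(2 - 1*(-3))/2 = -(2 + 3)/2 = -½*5 = -5/2)
r(E, I) = -3 + (-½ + E)/(-5/2 + I) (r(E, I) = -3 + (E - ½)/(I - 5/2) = -3 + (-½ + E)/(-5/2 + I))
((r((-3 + 6)², 6) + 67) + (6*(-1))*5) - 153 = ((2*(7 + (-3 + 6)² - 3*6)/(-5 + 2*6) + 67) + (6*(-1))*5) - 153 = ((2*(7 + 3² - 18)/(-5 + 12) + 67) - 6*5) - 153 = ((2*(7 + 9 - 18)/7 + 67) - 30) - 153 = ((2*(⅐)*(-2) + 67) - 30) - 153 = ((-4/7 + 67) - 30) - 153 = (465/7 - 30) - 153 = 255/7 - 153 = -816/7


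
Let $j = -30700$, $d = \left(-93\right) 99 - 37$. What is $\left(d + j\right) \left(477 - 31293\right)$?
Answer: $1230914304$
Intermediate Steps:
$d = -9244$ ($d = -9207 - 37 = -9244$)
$\left(d + j\right) \left(477 - 31293\right) = \left(-9244 - 30700\right) \left(477 - 31293\right) = \left(-39944\right) \left(-30816\right) = 1230914304$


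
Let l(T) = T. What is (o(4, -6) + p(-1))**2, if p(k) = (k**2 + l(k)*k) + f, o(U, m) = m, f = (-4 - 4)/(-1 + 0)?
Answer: 16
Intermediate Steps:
f = 8 (f = -8/(-1) = -8*(-1) = 8)
p(k) = 8 + 2*k**2 (p(k) = (k**2 + k*k) + 8 = (k**2 + k**2) + 8 = 2*k**2 + 8 = 8 + 2*k**2)
(o(4, -6) + p(-1))**2 = (-6 + (8 + 2*(-1)**2))**2 = (-6 + (8 + 2*1))**2 = (-6 + (8 + 2))**2 = (-6 + 10)**2 = 4**2 = 16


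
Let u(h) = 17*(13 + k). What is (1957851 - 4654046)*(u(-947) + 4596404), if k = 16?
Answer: -12394130706915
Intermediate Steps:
u(h) = 493 (u(h) = 17*(13 + 16) = 17*29 = 493)
(1957851 - 4654046)*(u(-947) + 4596404) = (1957851 - 4654046)*(493 + 4596404) = -2696195*4596897 = -12394130706915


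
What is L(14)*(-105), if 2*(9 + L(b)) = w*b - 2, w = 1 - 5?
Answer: 3990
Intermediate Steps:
w = -4
L(b) = -10 - 2*b (L(b) = -9 + (-4*b - 2)/2 = -9 + (-2 - 4*b)/2 = -9 + (-1 - 2*b) = -10 - 2*b)
L(14)*(-105) = (-10 - 2*14)*(-105) = (-10 - 28)*(-105) = -38*(-105) = 3990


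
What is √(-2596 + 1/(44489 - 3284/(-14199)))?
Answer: I*√1035929036533644382495/631702595 ≈ 50.951*I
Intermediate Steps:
√(-2596 + 1/(44489 - 3284/(-14199))) = √(-2596 + 1/(44489 - 3284*(-1/14199))) = √(-2596 + 1/(44489 + 3284/14199)) = √(-2596 + 1/(631702595/14199)) = √(-2596 + 14199/631702595) = √(-1639899922421/631702595) = I*√1035929036533644382495/631702595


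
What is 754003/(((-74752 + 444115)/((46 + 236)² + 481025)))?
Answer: 422655627647/369363 ≈ 1.1443e+6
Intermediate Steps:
754003/(((-74752 + 444115)/((46 + 236)² + 481025))) = 754003/((369363/(282² + 481025))) = 754003/((369363/(79524 + 481025))) = 754003/((369363/560549)) = 754003/((369363*(1/560549))) = 754003/(369363/560549) = 754003*(560549/369363) = 422655627647/369363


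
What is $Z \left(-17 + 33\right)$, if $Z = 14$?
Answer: $224$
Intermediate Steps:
$Z \left(-17 + 33\right) = 14 \left(-17 + 33\right) = 14 \cdot 16 = 224$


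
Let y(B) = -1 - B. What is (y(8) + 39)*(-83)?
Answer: -2490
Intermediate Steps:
(y(8) + 39)*(-83) = ((-1 - 1*8) + 39)*(-83) = ((-1 - 8) + 39)*(-83) = (-9 + 39)*(-83) = 30*(-83) = -2490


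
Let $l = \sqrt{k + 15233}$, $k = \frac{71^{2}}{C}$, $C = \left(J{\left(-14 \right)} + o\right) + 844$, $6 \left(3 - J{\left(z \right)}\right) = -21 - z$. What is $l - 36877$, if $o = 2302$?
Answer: $-36877 + \frac{\sqrt{5442527432279}}{18901} \approx -36754.0$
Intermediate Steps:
$J{\left(z \right)} = \frac{13}{2} + \frac{z}{6}$ ($J{\left(z \right)} = 3 - \frac{-21 - z}{6} = 3 + \left(\frac{7}{2} + \frac{z}{6}\right) = \frac{13}{2} + \frac{z}{6}$)
$C = \frac{18901}{6}$ ($C = \left(\left(\frac{13}{2} + \frac{1}{6} \left(-14\right)\right) + 2302\right) + 844 = \left(\left(\frac{13}{2} - \frac{7}{3}\right) + 2302\right) + 844 = \left(\frac{25}{6} + 2302\right) + 844 = \frac{13837}{6} + 844 = \frac{18901}{6} \approx 3150.2$)
$k = \frac{30246}{18901}$ ($k = \frac{71^{2}}{\frac{18901}{6}} = 5041 \cdot \frac{6}{18901} = \frac{30246}{18901} \approx 1.6002$)
$l = \frac{\sqrt{5442527432279}}{18901}$ ($l = \sqrt{\frac{30246}{18901} + 15233} = \sqrt{\frac{287949179}{18901}} = \frac{\sqrt{5442527432279}}{18901} \approx 123.43$)
$l - 36877 = \frac{\sqrt{5442527432279}}{18901} - 36877 = -36877 + \frac{\sqrt{5442527432279}}{18901}$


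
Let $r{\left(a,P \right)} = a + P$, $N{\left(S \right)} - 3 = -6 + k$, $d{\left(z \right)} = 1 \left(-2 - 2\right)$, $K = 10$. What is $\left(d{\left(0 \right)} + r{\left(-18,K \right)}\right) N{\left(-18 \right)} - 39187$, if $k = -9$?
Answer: $-39043$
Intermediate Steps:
$d{\left(z \right)} = -4$ ($d{\left(z \right)} = 1 \left(-4\right) = -4$)
$N{\left(S \right)} = -12$ ($N{\left(S \right)} = 3 - 15 = -12$)
$r{\left(a,P \right)} = P + a$
$\left(d{\left(0 \right)} + r{\left(-18,K \right)}\right) N{\left(-18 \right)} - 39187 = \left(-4 + \left(10 - 18\right)\right) \left(-12\right) - 39187 = \left(-4 - 8\right) \left(-12\right) - 39187 = \left(-12\right) \left(-12\right) - 39187 = 144 - 39187 = -39043$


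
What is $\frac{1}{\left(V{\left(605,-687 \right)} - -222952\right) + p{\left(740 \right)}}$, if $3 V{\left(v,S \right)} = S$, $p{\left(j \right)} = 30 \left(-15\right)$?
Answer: $\frac{1}{222273} \approx 4.499 \cdot 10^{-6}$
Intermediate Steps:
$p{\left(j \right)} = -450$
$V{\left(v,S \right)} = \frac{S}{3}$
$\frac{1}{\left(V{\left(605,-687 \right)} - -222952\right) + p{\left(740 \right)}} = \frac{1}{\left(\frac{1}{3} \left(-687\right) - -222952\right) - 450} = \frac{1}{\left(-229 + 222952\right) - 450} = \frac{1}{222723 - 450} = \frac{1}{222273}$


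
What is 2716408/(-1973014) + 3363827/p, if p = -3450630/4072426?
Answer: -6757050735152065817/1702035324705 ≈ -3.9700e+6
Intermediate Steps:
p = -1725315/2036213 (p = -3450630*1/4072426 = -1725315/2036213 ≈ -0.84732)
2716408/(-1973014) + 3363827/p = 2716408/(-1973014) + 3363827/(-1725315/2036213) = 2716408*(-1/1973014) + 3363827*(-2036213/1725315) = -1358204/986507 - 6849468267151/1725315 = -6757050735152065817/1702035324705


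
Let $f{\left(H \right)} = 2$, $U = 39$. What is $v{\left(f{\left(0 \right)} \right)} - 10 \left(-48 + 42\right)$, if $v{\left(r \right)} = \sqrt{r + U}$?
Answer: $60 + \sqrt{41} \approx 66.403$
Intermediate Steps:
$v{\left(r \right)} = \sqrt{39 + r}$ ($v{\left(r \right)} = \sqrt{r + 39} = \sqrt{39 + r}$)
$v{\left(f{\left(0 \right)} \right)} - 10 \left(-48 + 42\right) = \sqrt{39 + 2} - 10 \left(-48 + 42\right) = \sqrt{41} - -60 = \sqrt{41} + 60 = 60 + \sqrt{41}$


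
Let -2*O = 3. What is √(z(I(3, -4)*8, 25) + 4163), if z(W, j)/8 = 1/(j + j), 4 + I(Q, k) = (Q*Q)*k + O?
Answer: √104079/5 ≈ 64.523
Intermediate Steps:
O = -3/2 (O = -½*3 = -3/2 ≈ -1.5000)
I(Q, k) = -11/2 + k*Q² (I(Q, k) = -4 + ((Q*Q)*k - 3/2) = -4 + (Q²*k - 3/2) = -4 + (k*Q² - 3/2) = -4 + (-3/2 + k*Q²) = -11/2 + k*Q²)
z(W, j) = 4/j (z(W, j) = 8/(j + j) = 8/((2*j)) = 8*(1/(2*j)) = 4/j)
√(z(I(3, -4)*8, 25) + 4163) = √(4/25 + 4163) = √(104079/25) = √104079/5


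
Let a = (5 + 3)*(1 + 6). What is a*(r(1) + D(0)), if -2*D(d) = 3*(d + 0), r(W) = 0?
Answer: 0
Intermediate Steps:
D(d) = -3*d/2 (D(d) = -3*(d + 0)/2 = -3*d/2)
a = 56 (a = 8*7 = 56)
a*(r(1) + D(0)) = 56*(0 - 3/2*0) = 56*(0 + 0) = 56*0 = 0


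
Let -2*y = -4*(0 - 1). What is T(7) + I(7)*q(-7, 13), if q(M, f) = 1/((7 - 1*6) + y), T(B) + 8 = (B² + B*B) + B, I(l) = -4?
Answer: 101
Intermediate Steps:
y = -2 (y = -(-2)*(0 - 1) = -(-2)*(-1) = -½*4 = -2)
T(B) = -8 + B + 2*B² (T(B) = -8 + ((B² + B*B) + B) = -8 + ((B² + B²) + B) = -8 + (2*B² + B) = -8 + (B + 2*B²) = -8 + B + 2*B²)
q(M, f) = -1 (q(M, f) = 1/((7 - 1*6) - 2) = 1/((7 - 6) - 2) = 1/(1 - 2) = 1/(-1) = -1)
T(7) + I(7)*q(-7, 13) = (-8 + 7 + 2*7²) - 4*(-1) = (-8 + 7 + 2*49) + 4 = (-8 + 7 + 98) + 4 = 97 + 4 = 101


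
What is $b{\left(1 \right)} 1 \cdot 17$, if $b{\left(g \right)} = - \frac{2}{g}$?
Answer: $-34$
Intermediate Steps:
$b{\left(1 \right)} 1 \cdot 17 = - \frac{2}{1} \cdot 1 \cdot 17 = \left(-2\right) 1 \cdot 1 \cdot 17 = \left(-2\right) 1 \cdot 17 = \left(-2\right) 17 = -34$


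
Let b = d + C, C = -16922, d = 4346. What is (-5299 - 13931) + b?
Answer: -31806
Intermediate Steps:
b = -12576 (b = 4346 - 16922 = -12576)
(-5299 - 13931) + b = (-5299 - 13931) - 12576 = -19230 - 12576 = -31806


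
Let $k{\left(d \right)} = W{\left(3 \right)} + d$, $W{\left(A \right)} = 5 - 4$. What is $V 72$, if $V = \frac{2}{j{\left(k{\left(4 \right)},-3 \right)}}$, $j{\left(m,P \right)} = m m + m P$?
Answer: $\frac{72}{5} \approx 14.4$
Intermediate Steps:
$W{\left(A \right)} = 1$ ($W{\left(A \right)} = 5 - 4 = 1$)
$k{\left(d \right)} = 1 + d$
$j{\left(m,P \right)} = m^{2} + P m$
$V = \frac{1}{5}$ ($V = \frac{2}{\left(1 + 4\right) \left(-3 + \left(1 + 4\right)\right)} = \frac{2}{5 \left(-3 + 5\right)} = \frac{2}{5 \cdot 2} = \frac{2}{10} = 2 \cdot \frac{1}{10} = \frac{1}{5} \approx 0.2$)
$V 72 = \frac{1}{5} \cdot 72 = \frac{72}{5}$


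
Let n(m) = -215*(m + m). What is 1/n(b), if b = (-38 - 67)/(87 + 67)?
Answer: 11/3225 ≈ 0.0034109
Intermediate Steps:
b = -15/22 (b = -105/154 = -105*1/154 = -15/22 ≈ -0.68182)
n(m) = -430*m
1/n(b) = 1/(-430*(-15/22)) = 1/(3225/11) = 11/3225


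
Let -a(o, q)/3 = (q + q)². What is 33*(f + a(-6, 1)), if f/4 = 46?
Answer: 5676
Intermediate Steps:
f = 184 (f = 4*46 = 184)
a(o, q) = -12*q² (a(o, q) = -3*(q + q)² = -3*4*q² = -12*q²)
33*(f + a(-6, 1)) = 33*(184 - 12*1²) = 33*(184 - 12*1) = 33*(184 - 12) = 33*172 = 5676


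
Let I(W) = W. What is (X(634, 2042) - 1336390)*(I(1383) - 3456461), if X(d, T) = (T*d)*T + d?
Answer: -9129334011080360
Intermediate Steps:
X(d, T) = d + d*T**2 (X(d, T) = d*T**2 + d = d + d*T**2)
(X(634, 2042) - 1336390)*(I(1383) - 3456461) = (634*(1 + 2042**2) - 1336390)*(1383 - 3456461) = (634*(1 + 4169764) - 1336390)*(-3455078) = (634*4169765 - 1336390)*(-3455078) = (2643631010 - 1336390)*(-3455078) = 2642294620*(-3455078) = -9129334011080360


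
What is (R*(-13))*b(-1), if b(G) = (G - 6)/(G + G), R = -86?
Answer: 3913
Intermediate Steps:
b(G) = (-6 + G)/(2*G) (b(G) = (-6 + G)/((2*G)) = (-6 + G)*(1/(2*G)) = (-6 + G)/(2*G))
(R*(-13))*b(-1) = (-86*(-13))*((1/2)*(-6 - 1)/(-1)) = 1118*((1/2)*(-1)*(-7)) = 1118*(7/2) = 3913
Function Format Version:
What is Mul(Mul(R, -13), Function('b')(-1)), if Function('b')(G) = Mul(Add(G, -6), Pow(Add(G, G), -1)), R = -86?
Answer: 3913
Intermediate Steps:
Function('b')(G) = Mul(Rational(1, 2), Pow(G, -1), Add(-6, G)) (Function('b')(G) = Mul(Add(-6, G), Pow(Mul(2, G), -1)) = Mul(Add(-6, G), Mul(Rational(1, 2), Pow(G, -1))) = Mul(Rational(1, 2), Pow(G, -1), Add(-6, G)))
Mul(Mul(R, -13), Function('b')(-1)) = Mul(Mul(-86, -13), Mul(Rational(1, 2), Pow(-1, -1), Add(-6, -1))) = Mul(1118, Mul(Rational(1, 2), -1, -7)) = Mul(1118, Rational(7, 2)) = 3913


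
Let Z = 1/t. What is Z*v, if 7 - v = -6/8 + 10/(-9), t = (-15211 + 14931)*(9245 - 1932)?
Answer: -319/73715040 ≈ -4.3275e-6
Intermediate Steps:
t = -2047640 (t = -280*7313 = -2047640)
v = 319/36 (v = 7 - (-6/8 + 10/(-9)) = 7 - (-6*⅛ + 10*(-⅑)) = 7 - (-¾ - 10/9) = 7 - 1*(-67/36) = 7 + 67/36 = 319/36 ≈ 8.8611)
Z = -1/2047640 (Z = 1/(-2047640) = -1/2047640 ≈ -4.8837e-7)
Z*v = -1/2047640*319/36 = -319/73715040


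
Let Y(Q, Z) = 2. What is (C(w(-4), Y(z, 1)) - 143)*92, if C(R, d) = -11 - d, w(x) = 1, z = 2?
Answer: -14352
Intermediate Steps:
(C(w(-4), Y(z, 1)) - 143)*92 = ((-11 - 1*2) - 143)*92 = ((-11 - 2) - 143)*92 = (-13 - 143)*92 = -156*92 = -14352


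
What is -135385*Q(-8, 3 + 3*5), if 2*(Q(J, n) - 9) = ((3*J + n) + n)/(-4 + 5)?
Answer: -2030775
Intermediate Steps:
Q(J, n) = 9 + n + 3*J/2 (Q(J, n) = 9 + (((3*J + n) + n)/(-4 + 5))/2 = 9 + (((n + 3*J) + n)/1)/2 = 9 + ((2*n + 3*J)*1)/2 = 9 + (2*n + 3*J)/2 = 9 + (n + 3*J/2) = 9 + n + 3*J/2)
-135385*Q(-8, 3 + 3*5) = -135385*(9 + (3 + 3*5) + (3/2)*(-8)) = -135385*(9 + (3 + 15) - 12) = -135385*(9 + 18 - 12) = -135385*15 = -1*2030775 = -2030775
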